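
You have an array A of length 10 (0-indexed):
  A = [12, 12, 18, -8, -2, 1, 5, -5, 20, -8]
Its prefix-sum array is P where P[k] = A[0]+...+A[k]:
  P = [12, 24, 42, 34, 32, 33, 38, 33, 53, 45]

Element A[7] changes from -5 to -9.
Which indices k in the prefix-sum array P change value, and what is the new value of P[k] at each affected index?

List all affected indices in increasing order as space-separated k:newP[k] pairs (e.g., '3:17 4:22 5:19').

Answer: 7:29 8:49 9:41

Derivation:
P[k] = A[0] + ... + A[k]
P[k] includes A[7] iff k >= 7
Affected indices: 7, 8, ..., 9; delta = -4
  P[7]: 33 + -4 = 29
  P[8]: 53 + -4 = 49
  P[9]: 45 + -4 = 41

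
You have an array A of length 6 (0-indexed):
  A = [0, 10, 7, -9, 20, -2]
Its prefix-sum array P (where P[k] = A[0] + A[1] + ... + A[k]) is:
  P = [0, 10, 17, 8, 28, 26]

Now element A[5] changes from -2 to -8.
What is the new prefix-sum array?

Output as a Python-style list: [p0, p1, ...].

Answer: [0, 10, 17, 8, 28, 20]

Derivation:
Change: A[5] -2 -> -8, delta = -6
P[k] for k < 5: unchanged (A[5] not included)
P[k] for k >= 5: shift by delta = -6
  P[0] = 0 + 0 = 0
  P[1] = 10 + 0 = 10
  P[2] = 17 + 0 = 17
  P[3] = 8 + 0 = 8
  P[4] = 28 + 0 = 28
  P[5] = 26 + -6 = 20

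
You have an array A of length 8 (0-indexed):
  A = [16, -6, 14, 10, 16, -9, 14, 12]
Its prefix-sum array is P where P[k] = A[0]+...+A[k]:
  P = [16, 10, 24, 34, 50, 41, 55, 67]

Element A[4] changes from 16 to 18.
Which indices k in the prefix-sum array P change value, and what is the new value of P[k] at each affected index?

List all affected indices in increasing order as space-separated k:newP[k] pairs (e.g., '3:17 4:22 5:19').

P[k] = A[0] + ... + A[k]
P[k] includes A[4] iff k >= 4
Affected indices: 4, 5, ..., 7; delta = 2
  P[4]: 50 + 2 = 52
  P[5]: 41 + 2 = 43
  P[6]: 55 + 2 = 57
  P[7]: 67 + 2 = 69

Answer: 4:52 5:43 6:57 7:69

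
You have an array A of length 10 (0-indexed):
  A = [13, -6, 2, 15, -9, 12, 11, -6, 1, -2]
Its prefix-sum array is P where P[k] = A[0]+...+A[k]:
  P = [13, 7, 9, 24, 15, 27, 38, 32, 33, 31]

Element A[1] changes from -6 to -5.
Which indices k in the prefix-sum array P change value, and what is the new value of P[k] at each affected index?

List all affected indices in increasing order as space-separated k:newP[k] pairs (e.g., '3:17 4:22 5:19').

Answer: 1:8 2:10 3:25 4:16 5:28 6:39 7:33 8:34 9:32

Derivation:
P[k] = A[0] + ... + A[k]
P[k] includes A[1] iff k >= 1
Affected indices: 1, 2, ..., 9; delta = 1
  P[1]: 7 + 1 = 8
  P[2]: 9 + 1 = 10
  P[3]: 24 + 1 = 25
  P[4]: 15 + 1 = 16
  P[5]: 27 + 1 = 28
  P[6]: 38 + 1 = 39
  P[7]: 32 + 1 = 33
  P[8]: 33 + 1 = 34
  P[9]: 31 + 1 = 32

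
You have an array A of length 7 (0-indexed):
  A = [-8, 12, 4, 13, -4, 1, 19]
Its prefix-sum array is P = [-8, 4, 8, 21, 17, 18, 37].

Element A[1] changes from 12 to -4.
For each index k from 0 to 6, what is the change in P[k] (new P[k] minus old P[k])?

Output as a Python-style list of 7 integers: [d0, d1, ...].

Answer: [0, -16, -16, -16, -16, -16, -16]

Derivation:
Element change: A[1] 12 -> -4, delta = -16
For k < 1: P[k] unchanged, delta_P[k] = 0
For k >= 1: P[k] shifts by exactly -16
Delta array: [0, -16, -16, -16, -16, -16, -16]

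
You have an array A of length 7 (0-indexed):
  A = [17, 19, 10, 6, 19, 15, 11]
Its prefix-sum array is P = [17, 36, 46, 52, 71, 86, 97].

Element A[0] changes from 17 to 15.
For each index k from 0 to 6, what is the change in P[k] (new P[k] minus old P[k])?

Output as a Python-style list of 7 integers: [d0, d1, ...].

Answer: [-2, -2, -2, -2, -2, -2, -2]

Derivation:
Element change: A[0] 17 -> 15, delta = -2
For k < 0: P[k] unchanged, delta_P[k] = 0
For k >= 0: P[k] shifts by exactly -2
Delta array: [-2, -2, -2, -2, -2, -2, -2]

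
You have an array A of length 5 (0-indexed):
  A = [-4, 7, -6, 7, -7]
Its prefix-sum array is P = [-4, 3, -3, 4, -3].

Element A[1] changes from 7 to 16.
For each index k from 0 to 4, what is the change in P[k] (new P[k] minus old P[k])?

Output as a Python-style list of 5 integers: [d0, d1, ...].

Answer: [0, 9, 9, 9, 9]

Derivation:
Element change: A[1] 7 -> 16, delta = 9
For k < 1: P[k] unchanged, delta_P[k] = 0
For k >= 1: P[k] shifts by exactly 9
Delta array: [0, 9, 9, 9, 9]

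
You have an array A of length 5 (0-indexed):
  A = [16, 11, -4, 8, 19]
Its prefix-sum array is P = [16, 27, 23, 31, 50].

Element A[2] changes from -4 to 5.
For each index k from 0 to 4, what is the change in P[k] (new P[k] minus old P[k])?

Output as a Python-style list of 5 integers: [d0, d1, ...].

Answer: [0, 0, 9, 9, 9]

Derivation:
Element change: A[2] -4 -> 5, delta = 9
For k < 2: P[k] unchanged, delta_P[k] = 0
For k >= 2: P[k] shifts by exactly 9
Delta array: [0, 0, 9, 9, 9]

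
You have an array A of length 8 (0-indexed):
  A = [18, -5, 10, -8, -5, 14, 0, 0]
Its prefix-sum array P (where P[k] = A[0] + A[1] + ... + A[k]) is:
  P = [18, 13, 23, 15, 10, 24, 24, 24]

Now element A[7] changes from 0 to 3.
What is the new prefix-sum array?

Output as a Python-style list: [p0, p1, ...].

Answer: [18, 13, 23, 15, 10, 24, 24, 27]

Derivation:
Change: A[7] 0 -> 3, delta = 3
P[k] for k < 7: unchanged (A[7] not included)
P[k] for k >= 7: shift by delta = 3
  P[0] = 18 + 0 = 18
  P[1] = 13 + 0 = 13
  P[2] = 23 + 0 = 23
  P[3] = 15 + 0 = 15
  P[4] = 10 + 0 = 10
  P[5] = 24 + 0 = 24
  P[6] = 24 + 0 = 24
  P[7] = 24 + 3 = 27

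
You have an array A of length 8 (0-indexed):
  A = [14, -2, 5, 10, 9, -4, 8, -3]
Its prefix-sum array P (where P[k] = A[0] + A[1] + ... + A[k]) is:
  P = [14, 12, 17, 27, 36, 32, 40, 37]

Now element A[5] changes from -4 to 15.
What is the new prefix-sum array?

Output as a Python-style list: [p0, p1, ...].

Answer: [14, 12, 17, 27, 36, 51, 59, 56]

Derivation:
Change: A[5] -4 -> 15, delta = 19
P[k] for k < 5: unchanged (A[5] not included)
P[k] for k >= 5: shift by delta = 19
  P[0] = 14 + 0 = 14
  P[1] = 12 + 0 = 12
  P[2] = 17 + 0 = 17
  P[3] = 27 + 0 = 27
  P[4] = 36 + 0 = 36
  P[5] = 32 + 19 = 51
  P[6] = 40 + 19 = 59
  P[7] = 37 + 19 = 56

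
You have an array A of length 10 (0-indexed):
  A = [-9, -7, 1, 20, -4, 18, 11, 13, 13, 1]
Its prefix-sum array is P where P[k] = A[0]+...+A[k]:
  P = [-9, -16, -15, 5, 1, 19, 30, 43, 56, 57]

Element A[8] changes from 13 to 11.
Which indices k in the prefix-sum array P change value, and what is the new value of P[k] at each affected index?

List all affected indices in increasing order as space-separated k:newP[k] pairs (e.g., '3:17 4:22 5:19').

P[k] = A[0] + ... + A[k]
P[k] includes A[8] iff k >= 8
Affected indices: 8, 9, ..., 9; delta = -2
  P[8]: 56 + -2 = 54
  P[9]: 57 + -2 = 55

Answer: 8:54 9:55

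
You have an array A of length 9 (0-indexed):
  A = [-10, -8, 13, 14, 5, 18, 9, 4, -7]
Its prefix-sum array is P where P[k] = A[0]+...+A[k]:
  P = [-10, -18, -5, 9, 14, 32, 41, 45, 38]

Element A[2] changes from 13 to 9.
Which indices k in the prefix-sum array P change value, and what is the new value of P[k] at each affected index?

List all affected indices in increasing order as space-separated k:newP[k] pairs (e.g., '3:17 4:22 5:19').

P[k] = A[0] + ... + A[k]
P[k] includes A[2] iff k >= 2
Affected indices: 2, 3, ..., 8; delta = -4
  P[2]: -5 + -4 = -9
  P[3]: 9 + -4 = 5
  P[4]: 14 + -4 = 10
  P[5]: 32 + -4 = 28
  P[6]: 41 + -4 = 37
  P[7]: 45 + -4 = 41
  P[8]: 38 + -4 = 34

Answer: 2:-9 3:5 4:10 5:28 6:37 7:41 8:34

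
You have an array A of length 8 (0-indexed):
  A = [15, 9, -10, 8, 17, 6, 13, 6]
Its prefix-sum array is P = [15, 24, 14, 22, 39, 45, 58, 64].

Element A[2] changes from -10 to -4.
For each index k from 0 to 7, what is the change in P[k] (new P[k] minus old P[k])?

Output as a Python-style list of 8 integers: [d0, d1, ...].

Element change: A[2] -10 -> -4, delta = 6
For k < 2: P[k] unchanged, delta_P[k] = 0
For k >= 2: P[k] shifts by exactly 6
Delta array: [0, 0, 6, 6, 6, 6, 6, 6]

Answer: [0, 0, 6, 6, 6, 6, 6, 6]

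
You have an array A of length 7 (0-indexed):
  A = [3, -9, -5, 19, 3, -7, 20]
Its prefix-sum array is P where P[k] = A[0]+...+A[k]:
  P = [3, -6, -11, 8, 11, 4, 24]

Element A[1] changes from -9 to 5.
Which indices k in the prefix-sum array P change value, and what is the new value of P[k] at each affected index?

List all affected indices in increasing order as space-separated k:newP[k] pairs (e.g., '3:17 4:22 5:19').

P[k] = A[0] + ... + A[k]
P[k] includes A[1] iff k >= 1
Affected indices: 1, 2, ..., 6; delta = 14
  P[1]: -6 + 14 = 8
  P[2]: -11 + 14 = 3
  P[3]: 8 + 14 = 22
  P[4]: 11 + 14 = 25
  P[5]: 4 + 14 = 18
  P[6]: 24 + 14 = 38

Answer: 1:8 2:3 3:22 4:25 5:18 6:38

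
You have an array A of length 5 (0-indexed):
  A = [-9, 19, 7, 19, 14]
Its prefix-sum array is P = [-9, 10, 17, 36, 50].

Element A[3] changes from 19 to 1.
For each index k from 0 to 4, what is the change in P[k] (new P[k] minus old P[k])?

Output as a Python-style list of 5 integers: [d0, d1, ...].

Answer: [0, 0, 0, -18, -18]

Derivation:
Element change: A[3] 19 -> 1, delta = -18
For k < 3: P[k] unchanged, delta_P[k] = 0
For k >= 3: P[k] shifts by exactly -18
Delta array: [0, 0, 0, -18, -18]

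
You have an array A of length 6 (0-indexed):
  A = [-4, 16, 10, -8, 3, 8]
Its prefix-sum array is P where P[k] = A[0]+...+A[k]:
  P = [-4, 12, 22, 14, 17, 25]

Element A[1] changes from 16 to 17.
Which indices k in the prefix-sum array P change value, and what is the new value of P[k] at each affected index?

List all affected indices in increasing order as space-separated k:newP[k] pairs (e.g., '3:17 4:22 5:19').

P[k] = A[0] + ... + A[k]
P[k] includes A[1] iff k >= 1
Affected indices: 1, 2, ..., 5; delta = 1
  P[1]: 12 + 1 = 13
  P[2]: 22 + 1 = 23
  P[3]: 14 + 1 = 15
  P[4]: 17 + 1 = 18
  P[5]: 25 + 1 = 26

Answer: 1:13 2:23 3:15 4:18 5:26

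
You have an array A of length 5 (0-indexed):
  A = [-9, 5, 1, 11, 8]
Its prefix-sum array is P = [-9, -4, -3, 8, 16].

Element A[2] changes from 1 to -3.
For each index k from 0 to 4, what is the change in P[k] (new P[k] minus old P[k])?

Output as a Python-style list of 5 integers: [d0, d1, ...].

Answer: [0, 0, -4, -4, -4]

Derivation:
Element change: A[2] 1 -> -3, delta = -4
For k < 2: P[k] unchanged, delta_P[k] = 0
For k >= 2: P[k] shifts by exactly -4
Delta array: [0, 0, -4, -4, -4]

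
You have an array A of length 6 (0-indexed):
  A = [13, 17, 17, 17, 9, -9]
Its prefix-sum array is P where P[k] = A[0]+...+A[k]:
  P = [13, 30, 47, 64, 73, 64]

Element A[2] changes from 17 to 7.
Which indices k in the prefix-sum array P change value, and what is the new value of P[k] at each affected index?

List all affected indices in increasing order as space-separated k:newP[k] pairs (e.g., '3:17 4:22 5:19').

P[k] = A[0] + ... + A[k]
P[k] includes A[2] iff k >= 2
Affected indices: 2, 3, ..., 5; delta = -10
  P[2]: 47 + -10 = 37
  P[3]: 64 + -10 = 54
  P[4]: 73 + -10 = 63
  P[5]: 64 + -10 = 54

Answer: 2:37 3:54 4:63 5:54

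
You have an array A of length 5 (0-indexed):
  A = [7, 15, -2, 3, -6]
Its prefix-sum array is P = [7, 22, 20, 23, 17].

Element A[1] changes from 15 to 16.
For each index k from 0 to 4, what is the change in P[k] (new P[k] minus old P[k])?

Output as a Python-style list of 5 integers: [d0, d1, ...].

Answer: [0, 1, 1, 1, 1]

Derivation:
Element change: A[1] 15 -> 16, delta = 1
For k < 1: P[k] unchanged, delta_P[k] = 0
For k >= 1: P[k] shifts by exactly 1
Delta array: [0, 1, 1, 1, 1]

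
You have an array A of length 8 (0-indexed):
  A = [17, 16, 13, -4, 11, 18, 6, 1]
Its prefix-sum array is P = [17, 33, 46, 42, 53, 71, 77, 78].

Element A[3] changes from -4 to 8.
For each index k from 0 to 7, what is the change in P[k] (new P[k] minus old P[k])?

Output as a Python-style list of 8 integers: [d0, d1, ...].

Answer: [0, 0, 0, 12, 12, 12, 12, 12]

Derivation:
Element change: A[3] -4 -> 8, delta = 12
For k < 3: P[k] unchanged, delta_P[k] = 0
For k >= 3: P[k] shifts by exactly 12
Delta array: [0, 0, 0, 12, 12, 12, 12, 12]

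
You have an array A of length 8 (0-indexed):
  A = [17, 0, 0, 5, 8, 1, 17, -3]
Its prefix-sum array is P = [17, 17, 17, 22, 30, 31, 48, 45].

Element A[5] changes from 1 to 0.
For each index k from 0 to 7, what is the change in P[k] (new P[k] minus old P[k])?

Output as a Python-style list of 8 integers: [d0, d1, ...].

Answer: [0, 0, 0, 0, 0, -1, -1, -1]

Derivation:
Element change: A[5] 1 -> 0, delta = -1
For k < 5: P[k] unchanged, delta_P[k] = 0
For k >= 5: P[k] shifts by exactly -1
Delta array: [0, 0, 0, 0, 0, -1, -1, -1]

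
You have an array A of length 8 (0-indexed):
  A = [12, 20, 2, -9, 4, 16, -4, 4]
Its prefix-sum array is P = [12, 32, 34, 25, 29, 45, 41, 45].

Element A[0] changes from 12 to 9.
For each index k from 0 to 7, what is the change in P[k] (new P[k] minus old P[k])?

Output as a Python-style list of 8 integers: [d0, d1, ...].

Element change: A[0] 12 -> 9, delta = -3
For k < 0: P[k] unchanged, delta_P[k] = 0
For k >= 0: P[k] shifts by exactly -3
Delta array: [-3, -3, -3, -3, -3, -3, -3, -3]

Answer: [-3, -3, -3, -3, -3, -3, -3, -3]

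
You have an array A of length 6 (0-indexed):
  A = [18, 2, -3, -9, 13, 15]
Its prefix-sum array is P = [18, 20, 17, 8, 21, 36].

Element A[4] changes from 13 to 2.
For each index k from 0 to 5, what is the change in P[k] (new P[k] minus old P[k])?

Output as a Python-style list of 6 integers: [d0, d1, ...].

Answer: [0, 0, 0, 0, -11, -11]

Derivation:
Element change: A[4] 13 -> 2, delta = -11
For k < 4: P[k] unchanged, delta_P[k] = 0
For k >= 4: P[k] shifts by exactly -11
Delta array: [0, 0, 0, 0, -11, -11]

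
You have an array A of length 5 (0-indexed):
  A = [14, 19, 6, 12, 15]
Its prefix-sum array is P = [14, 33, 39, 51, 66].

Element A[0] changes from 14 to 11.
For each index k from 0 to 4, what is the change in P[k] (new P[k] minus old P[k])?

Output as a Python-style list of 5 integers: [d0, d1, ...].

Answer: [-3, -3, -3, -3, -3]

Derivation:
Element change: A[0] 14 -> 11, delta = -3
For k < 0: P[k] unchanged, delta_P[k] = 0
For k >= 0: P[k] shifts by exactly -3
Delta array: [-3, -3, -3, -3, -3]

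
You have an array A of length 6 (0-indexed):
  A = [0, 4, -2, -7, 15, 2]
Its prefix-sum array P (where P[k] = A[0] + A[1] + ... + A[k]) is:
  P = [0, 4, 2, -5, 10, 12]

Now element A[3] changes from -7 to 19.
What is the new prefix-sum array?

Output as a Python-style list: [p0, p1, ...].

Change: A[3] -7 -> 19, delta = 26
P[k] for k < 3: unchanged (A[3] not included)
P[k] for k >= 3: shift by delta = 26
  P[0] = 0 + 0 = 0
  P[1] = 4 + 0 = 4
  P[2] = 2 + 0 = 2
  P[3] = -5 + 26 = 21
  P[4] = 10 + 26 = 36
  P[5] = 12 + 26 = 38

Answer: [0, 4, 2, 21, 36, 38]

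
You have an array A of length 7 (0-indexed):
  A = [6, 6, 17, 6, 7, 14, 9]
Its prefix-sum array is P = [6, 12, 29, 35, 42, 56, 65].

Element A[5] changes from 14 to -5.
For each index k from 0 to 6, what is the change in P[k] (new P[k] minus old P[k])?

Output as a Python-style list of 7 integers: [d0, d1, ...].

Element change: A[5] 14 -> -5, delta = -19
For k < 5: P[k] unchanged, delta_P[k] = 0
For k >= 5: P[k] shifts by exactly -19
Delta array: [0, 0, 0, 0, 0, -19, -19]

Answer: [0, 0, 0, 0, 0, -19, -19]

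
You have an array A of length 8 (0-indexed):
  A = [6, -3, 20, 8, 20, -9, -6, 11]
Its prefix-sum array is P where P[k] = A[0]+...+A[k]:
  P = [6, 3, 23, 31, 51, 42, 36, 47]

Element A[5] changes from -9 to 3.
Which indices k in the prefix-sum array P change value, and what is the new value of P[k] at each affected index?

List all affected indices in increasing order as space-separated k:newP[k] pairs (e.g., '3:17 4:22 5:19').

P[k] = A[0] + ... + A[k]
P[k] includes A[5] iff k >= 5
Affected indices: 5, 6, ..., 7; delta = 12
  P[5]: 42 + 12 = 54
  P[6]: 36 + 12 = 48
  P[7]: 47 + 12 = 59

Answer: 5:54 6:48 7:59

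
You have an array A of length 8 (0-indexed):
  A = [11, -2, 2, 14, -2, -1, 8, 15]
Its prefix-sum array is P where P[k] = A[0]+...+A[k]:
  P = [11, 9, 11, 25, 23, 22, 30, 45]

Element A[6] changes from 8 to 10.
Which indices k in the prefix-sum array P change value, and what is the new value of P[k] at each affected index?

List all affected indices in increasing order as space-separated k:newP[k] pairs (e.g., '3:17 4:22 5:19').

P[k] = A[0] + ... + A[k]
P[k] includes A[6] iff k >= 6
Affected indices: 6, 7, ..., 7; delta = 2
  P[6]: 30 + 2 = 32
  P[7]: 45 + 2 = 47

Answer: 6:32 7:47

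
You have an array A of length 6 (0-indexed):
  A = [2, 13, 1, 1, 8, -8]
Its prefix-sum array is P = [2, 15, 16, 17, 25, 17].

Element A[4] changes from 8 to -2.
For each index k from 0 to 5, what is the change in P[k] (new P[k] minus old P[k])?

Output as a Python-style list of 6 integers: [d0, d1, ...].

Answer: [0, 0, 0, 0, -10, -10]

Derivation:
Element change: A[4] 8 -> -2, delta = -10
For k < 4: P[k] unchanged, delta_P[k] = 0
For k >= 4: P[k] shifts by exactly -10
Delta array: [0, 0, 0, 0, -10, -10]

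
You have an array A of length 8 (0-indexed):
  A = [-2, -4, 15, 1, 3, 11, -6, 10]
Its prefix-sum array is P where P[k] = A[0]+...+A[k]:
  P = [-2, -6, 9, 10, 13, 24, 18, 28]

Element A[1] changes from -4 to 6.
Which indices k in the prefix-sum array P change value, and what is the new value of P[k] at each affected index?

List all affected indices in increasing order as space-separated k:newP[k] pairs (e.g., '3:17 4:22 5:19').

P[k] = A[0] + ... + A[k]
P[k] includes A[1] iff k >= 1
Affected indices: 1, 2, ..., 7; delta = 10
  P[1]: -6 + 10 = 4
  P[2]: 9 + 10 = 19
  P[3]: 10 + 10 = 20
  P[4]: 13 + 10 = 23
  P[5]: 24 + 10 = 34
  P[6]: 18 + 10 = 28
  P[7]: 28 + 10 = 38

Answer: 1:4 2:19 3:20 4:23 5:34 6:28 7:38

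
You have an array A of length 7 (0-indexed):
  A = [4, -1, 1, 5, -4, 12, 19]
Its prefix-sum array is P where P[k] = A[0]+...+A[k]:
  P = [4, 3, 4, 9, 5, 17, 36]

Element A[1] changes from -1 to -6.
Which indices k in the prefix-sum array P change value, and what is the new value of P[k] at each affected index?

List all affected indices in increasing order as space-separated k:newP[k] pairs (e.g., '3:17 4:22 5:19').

Answer: 1:-2 2:-1 3:4 4:0 5:12 6:31

Derivation:
P[k] = A[0] + ... + A[k]
P[k] includes A[1] iff k >= 1
Affected indices: 1, 2, ..., 6; delta = -5
  P[1]: 3 + -5 = -2
  P[2]: 4 + -5 = -1
  P[3]: 9 + -5 = 4
  P[4]: 5 + -5 = 0
  P[5]: 17 + -5 = 12
  P[6]: 36 + -5 = 31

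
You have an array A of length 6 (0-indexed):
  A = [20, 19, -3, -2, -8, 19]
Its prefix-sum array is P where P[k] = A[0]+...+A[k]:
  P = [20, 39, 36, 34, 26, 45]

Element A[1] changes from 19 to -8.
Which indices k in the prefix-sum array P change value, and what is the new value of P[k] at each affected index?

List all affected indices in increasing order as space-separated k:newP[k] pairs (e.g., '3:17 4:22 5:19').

Answer: 1:12 2:9 3:7 4:-1 5:18

Derivation:
P[k] = A[0] + ... + A[k]
P[k] includes A[1] iff k >= 1
Affected indices: 1, 2, ..., 5; delta = -27
  P[1]: 39 + -27 = 12
  P[2]: 36 + -27 = 9
  P[3]: 34 + -27 = 7
  P[4]: 26 + -27 = -1
  P[5]: 45 + -27 = 18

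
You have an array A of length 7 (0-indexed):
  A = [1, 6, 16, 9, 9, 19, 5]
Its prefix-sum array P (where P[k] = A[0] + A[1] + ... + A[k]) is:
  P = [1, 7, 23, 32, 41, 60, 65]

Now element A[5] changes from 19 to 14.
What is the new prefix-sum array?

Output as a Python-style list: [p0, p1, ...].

Change: A[5] 19 -> 14, delta = -5
P[k] for k < 5: unchanged (A[5] not included)
P[k] for k >= 5: shift by delta = -5
  P[0] = 1 + 0 = 1
  P[1] = 7 + 0 = 7
  P[2] = 23 + 0 = 23
  P[3] = 32 + 0 = 32
  P[4] = 41 + 0 = 41
  P[5] = 60 + -5 = 55
  P[6] = 65 + -5 = 60

Answer: [1, 7, 23, 32, 41, 55, 60]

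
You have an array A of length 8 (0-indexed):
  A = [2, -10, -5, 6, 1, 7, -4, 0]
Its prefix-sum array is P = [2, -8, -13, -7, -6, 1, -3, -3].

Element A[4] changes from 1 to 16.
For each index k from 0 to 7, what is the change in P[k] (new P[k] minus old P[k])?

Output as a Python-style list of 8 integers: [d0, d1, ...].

Answer: [0, 0, 0, 0, 15, 15, 15, 15]

Derivation:
Element change: A[4] 1 -> 16, delta = 15
For k < 4: P[k] unchanged, delta_P[k] = 0
For k >= 4: P[k] shifts by exactly 15
Delta array: [0, 0, 0, 0, 15, 15, 15, 15]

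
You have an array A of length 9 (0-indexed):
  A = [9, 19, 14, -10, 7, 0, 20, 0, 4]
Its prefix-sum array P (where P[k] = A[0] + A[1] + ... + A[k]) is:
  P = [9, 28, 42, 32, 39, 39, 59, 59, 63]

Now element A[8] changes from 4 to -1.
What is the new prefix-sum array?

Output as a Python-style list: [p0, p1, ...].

Answer: [9, 28, 42, 32, 39, 39, 59, 59, 58]

Derivation:
Change: A[8] 4 -> -1, delta = -5
P[k] for k < 8: unchanged (A[8] not included)
P[k] for k >= 8: shift by delta = -5
  P[0] = 9 + 0 = 9
  P[1] = 28 + 0 = 28
  P[2] = 42 + 0 = 42
  P[3] = 32 + 0 = 32
  P[4] = 39 + 0 = 39
  P[5] = 39 + 0 = 39
  P[6] = 59 + 0 = 59
  P[7] = 59 + 0 = 59
  P[8] = 63 + -5 = 58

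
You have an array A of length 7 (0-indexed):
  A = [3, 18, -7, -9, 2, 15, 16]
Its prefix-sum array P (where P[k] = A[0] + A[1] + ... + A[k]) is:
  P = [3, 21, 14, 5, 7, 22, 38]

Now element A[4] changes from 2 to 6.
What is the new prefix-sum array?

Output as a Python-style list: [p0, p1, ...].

Change: A[4] 2 -> 6, delta = 4
P[k] for k < 4: unchanged (A[4] not included)
P[k] for k >= 4: shift by delta = 4
  P[0] = 3 + 0 = 3
  P[1] = 21 + 0 = 21
  P[2] = 14 + 0 = 14
  P[3] = 5 + 0 = 5
  P[4] = 7 + 4 = 11
  P[5] = 22 + 4 = 26
  P[6] = 38 + 4 = 42

Answer: [3, 21, 14, 5, 11, 26, 42]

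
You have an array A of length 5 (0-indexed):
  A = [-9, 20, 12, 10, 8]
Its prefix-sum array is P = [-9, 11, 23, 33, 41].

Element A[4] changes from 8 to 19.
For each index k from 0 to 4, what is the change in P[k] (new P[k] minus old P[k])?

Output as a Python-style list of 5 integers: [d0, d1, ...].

Answer: [0, 0, 0, 0, 11]

Derivation:
Element change: A[4] 8 -> 19, delta = 11
For k < 4: P[k] unchanged, delta_P[k] = 0
For k >= 4: P[k] shifts by exactly 11
Delta array: [0, 0, 0, 0, 11]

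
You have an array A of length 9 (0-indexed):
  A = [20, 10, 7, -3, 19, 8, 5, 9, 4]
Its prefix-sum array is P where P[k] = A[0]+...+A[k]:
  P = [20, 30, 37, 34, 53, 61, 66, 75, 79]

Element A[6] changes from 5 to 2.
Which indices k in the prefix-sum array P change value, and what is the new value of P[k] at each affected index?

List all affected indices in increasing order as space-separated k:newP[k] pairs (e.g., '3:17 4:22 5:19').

P[k] = A[0] + ... + A[k]
P[k] includes A[6] iff k >= 6
Affected indices: 6, 7, ..., 8; delta = -3
  P[6]: 66 + -3 = 63
  P[7]: 75 + -3 = 72
  P[8]: 79 + -3 = 76

Answer: 6:63 7:72 8:76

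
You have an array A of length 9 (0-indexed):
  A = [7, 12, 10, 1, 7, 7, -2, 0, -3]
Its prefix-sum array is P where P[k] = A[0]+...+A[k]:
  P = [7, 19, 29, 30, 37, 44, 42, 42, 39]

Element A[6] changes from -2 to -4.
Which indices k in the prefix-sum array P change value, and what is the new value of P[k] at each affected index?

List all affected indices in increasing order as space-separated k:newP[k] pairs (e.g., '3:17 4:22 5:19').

Answer: 6:40 7:40 8:37

Derivation:
P[k] = A[0] + ... + A[k]
P[k] includes A[6] iff k >= 6
Affected indices: 6, 7, ..., 8; delta = -2
  P[6]: 42 + -2 = 40
  P[7]: 42 + -2 = 40
  P[8]: 39 + -2 = 37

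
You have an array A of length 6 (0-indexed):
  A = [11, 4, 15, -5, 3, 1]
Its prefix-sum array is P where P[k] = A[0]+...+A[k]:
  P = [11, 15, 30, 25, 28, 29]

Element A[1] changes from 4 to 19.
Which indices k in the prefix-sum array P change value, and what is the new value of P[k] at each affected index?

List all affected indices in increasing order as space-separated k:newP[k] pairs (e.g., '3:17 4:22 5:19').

P[k] = A[0] + ... + A[k]
P[k] includes A[1] iff k >= 1
Affected indices: 1, 2, ..., 5; delta = 15
  P[1]: 15 + 15 = 30
  P[2]: 30 + 15 = 45
  P[3]: 25 + 15 = 40
  P[4]: 28 + 15 = 43
  P[5]: 29 + 15 = 44

Answer: 1:30 2:45 3:40 4:43 5:44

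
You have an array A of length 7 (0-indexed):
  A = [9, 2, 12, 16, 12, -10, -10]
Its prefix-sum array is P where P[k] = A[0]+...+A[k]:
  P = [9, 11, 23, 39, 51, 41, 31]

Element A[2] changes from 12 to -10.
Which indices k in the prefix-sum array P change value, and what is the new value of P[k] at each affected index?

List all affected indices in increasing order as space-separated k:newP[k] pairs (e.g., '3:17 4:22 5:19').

P[k] = A[0] + ... + A[k]
P[k] includes A[2] iff k >= 2
Affected indices: 2, 3, ..., 6; delta = -22
  P[2]: 23 + -22 = 1
  P[3]: 39 + -22 = 17
  P[4]: 51 + -22 = 29
  P[5]: 41 + -22 = 19
  P[6]: 31 + -22 = 9

Answer: 2:1 3:17 4:29 5:19 6:9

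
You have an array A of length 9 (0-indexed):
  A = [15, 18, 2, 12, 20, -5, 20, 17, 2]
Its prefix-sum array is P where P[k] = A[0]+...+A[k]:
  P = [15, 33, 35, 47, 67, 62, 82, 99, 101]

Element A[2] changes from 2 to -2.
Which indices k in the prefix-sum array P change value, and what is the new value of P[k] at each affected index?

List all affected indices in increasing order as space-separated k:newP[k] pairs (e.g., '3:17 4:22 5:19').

P[k] = A[0] + ... + A[k]
P[k] includes A[2] iff k >= 2
Affected indices: 2, 3, ..., 8; delta = -4
  P[2]: 35 + -4 = 31
  P[3]: 47 + -4 = 43
  P[4]: 67 + -4 = 63
  P[5]: 62 + -4 = 58
  P[6]: 82 + -4 = 78
  P[7]: 99 + -4 = 95
  P[8]: 101 + -4 = 97

Answer: 2:31 3:43 4:63 5:58 6:78 7:95 8:97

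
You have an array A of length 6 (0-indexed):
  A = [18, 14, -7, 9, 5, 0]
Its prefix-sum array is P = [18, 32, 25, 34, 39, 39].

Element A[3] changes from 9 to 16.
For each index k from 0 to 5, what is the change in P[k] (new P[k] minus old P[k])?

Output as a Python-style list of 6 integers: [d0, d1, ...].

Element change: A[3] 9 -> 16, delta = 7
For k < 3: P[k] unchanged, delta_P[k] = 0
For k >= 3: P[k] shifts by exactly 7
Delta array: [0, 0, 0, 7, 7, 7]

Answer: [0, 0, 0, 7, 7, 7]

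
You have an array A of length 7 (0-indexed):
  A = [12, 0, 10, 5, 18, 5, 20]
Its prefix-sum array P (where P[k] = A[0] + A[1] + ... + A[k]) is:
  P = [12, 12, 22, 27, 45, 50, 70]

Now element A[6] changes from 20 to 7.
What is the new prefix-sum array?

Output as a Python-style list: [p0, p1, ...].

Change: A[6] 20 -> 7, delta = -13
P[k] for k < 6: unchanged (A[6] not included)
P[k] for k >= 6: shift by delta = -13
  P[0] = 12 + 0 = 12
  P[1] = 12 + 0 = 12
  P[2] = 22 + 0 = 22
  P[3] = 27 + 0 = 27
  P[4] = 45 + 0 = 45
  P[5] = 50 + 0 = 50
  P[6] = 70 + -13 = 57

Answer: [12, 12, 22, 27, 45, 50, 57]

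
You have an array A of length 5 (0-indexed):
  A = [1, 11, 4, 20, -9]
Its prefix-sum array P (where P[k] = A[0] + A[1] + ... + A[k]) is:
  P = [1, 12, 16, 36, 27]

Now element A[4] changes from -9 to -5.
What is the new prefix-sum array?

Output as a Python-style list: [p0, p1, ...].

Answer: [1, 12, 16, 36, 31]

Derivation:
Change: A[4] -9 -> -5, delta = 4
P[k] for k < 4: unchanged (A[4] not included)
P[k] for k >= 4: shift by delta = 4
  P[0] = 1 + 0 = 1
  P[1] = 12 + 0 = 12
  P[2] = 16 + 0 = 16
  P[3] = 36 + 0 = 36
  P[4] = 27 + 4 = 31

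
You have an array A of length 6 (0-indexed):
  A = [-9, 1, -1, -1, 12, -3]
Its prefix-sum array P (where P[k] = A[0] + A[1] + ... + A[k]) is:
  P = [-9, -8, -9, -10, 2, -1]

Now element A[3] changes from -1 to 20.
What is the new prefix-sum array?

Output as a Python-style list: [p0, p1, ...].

Change: A[3] -1 -> 20, delta = 21
P[k] for k < 3: unchanged (A[3] not included)
P[k] for k >= 3: shift by delta = 21
  P[0] = -9 + 0 = -9
  P[1] = -8 + 0 = -8
  P[2] = -9 + 0 = -9
  P[3] = -10 + 21 = 11
  P[4] = 2 + 21 = 23
  P[5] = -1 + 21 = 20

Answer: [-9, -8, -9, 11, 23, 20]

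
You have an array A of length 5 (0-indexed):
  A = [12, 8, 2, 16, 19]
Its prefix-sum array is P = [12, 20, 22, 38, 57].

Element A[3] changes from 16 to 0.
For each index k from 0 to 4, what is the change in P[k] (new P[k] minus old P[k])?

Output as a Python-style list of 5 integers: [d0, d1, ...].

Answer: [0, 0, 0, -16, -16]

Derivation:
Element change: A[3] 16 -> 0, delta = -16
For k < 3: P[k] unchanged, delta_P[k] = 0
For k >= 3: P[k] shifts by exactly -16
Delta array: [0, 0, 0, -16, -16]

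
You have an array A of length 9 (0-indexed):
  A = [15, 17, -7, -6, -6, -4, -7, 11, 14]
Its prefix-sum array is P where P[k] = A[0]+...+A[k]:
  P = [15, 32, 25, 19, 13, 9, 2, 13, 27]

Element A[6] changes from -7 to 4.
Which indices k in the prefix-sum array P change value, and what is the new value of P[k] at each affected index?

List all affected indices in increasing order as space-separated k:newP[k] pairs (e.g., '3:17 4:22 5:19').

P[k] = A[0] + ... + A[k]
P[k] includes A[6] iff k >= 6
Affected indices: 6, 7, ..., 8; delta = 11
  P[6]: 2 + 11 = 13
  P[7]: 13 + 11 = 24
  P[8]: 27 + 11 = 38

Answer: 6:13 7:24 8:38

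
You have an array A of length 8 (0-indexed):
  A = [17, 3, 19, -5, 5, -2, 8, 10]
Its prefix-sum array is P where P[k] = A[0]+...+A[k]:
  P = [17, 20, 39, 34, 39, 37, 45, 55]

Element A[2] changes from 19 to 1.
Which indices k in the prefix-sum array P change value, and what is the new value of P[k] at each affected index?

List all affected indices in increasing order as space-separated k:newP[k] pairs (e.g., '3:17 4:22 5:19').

Answer: 2:21 3:16 4:21 5:19 6:27 7:37

Derivation:
P[k] = A[0] + ... + A[k]
P[k] includes A[2] iff k >= 2
Affected indices: 2, 3, ..., 7; delta = -18
  P[2]: 39 + -18 = 21
  P[3]: 34 + -18 = 16
  P[4]: 39 + -18 = 21
  P[5]: 37 + -18 = 19
  P[6]: 45 + -18 = 27
  P[7]: 55 + -18 = 37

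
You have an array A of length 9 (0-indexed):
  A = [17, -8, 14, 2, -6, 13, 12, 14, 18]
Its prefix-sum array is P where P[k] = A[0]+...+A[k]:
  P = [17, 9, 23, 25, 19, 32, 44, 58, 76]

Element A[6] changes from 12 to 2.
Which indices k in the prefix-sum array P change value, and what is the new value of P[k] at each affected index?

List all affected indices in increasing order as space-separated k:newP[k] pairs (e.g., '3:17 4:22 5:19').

Answer: 6:34 7:48 8:66

Derivation:
P[k] = A[0] + ... + A[k]
P[k] includes A[6] iff k >= 6
Affected indices: 6, 7, ..., 8; delta = -10
  P[6]: 44 + -10 = 34
  P[7]: 58 + -10 = 48
  P[8]: 76 + -10 = 66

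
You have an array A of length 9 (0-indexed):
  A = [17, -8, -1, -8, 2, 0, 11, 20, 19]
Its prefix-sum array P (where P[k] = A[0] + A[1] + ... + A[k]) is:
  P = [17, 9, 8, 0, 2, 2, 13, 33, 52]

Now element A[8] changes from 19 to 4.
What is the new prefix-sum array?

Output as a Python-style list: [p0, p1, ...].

Answer: [17, 9, 8, 0, 2, 2, 13, 33, 37]

Derivation:
Change: A[8] 19 -> 4, delta = -15
P[k] for k < 8: unchanged (A[8] not included)
P[k] for k >= 8: shift by delta = -15
  P[0] = 17 + 0 = 17
  P[1] = 9 + 0 = 9
  P[2] = 8 + 0 = 8
  P[3] = 0 + 0 = 0
  P[4] = 2 + 0 = 2
  P[5] = 2 + 0 = 2
  P[6] = 13 + 0 = 13
  P[7] = 33 + 0 = 33
  P[8] = 52 + -15 = 37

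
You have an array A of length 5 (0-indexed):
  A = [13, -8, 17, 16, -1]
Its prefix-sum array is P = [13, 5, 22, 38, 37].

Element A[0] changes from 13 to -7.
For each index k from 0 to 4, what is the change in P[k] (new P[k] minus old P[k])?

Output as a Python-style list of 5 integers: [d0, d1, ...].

Answer: [-20, -20, -20, -20, -20]

Derivation:
Element change: A[0] 13 -> -7, delta = -20
For k < 0: P[k] unchanged, delta_P[k] = 0
For k >= 0: P[k] shifts by exactly -20
Delta array: [-20, -20, -20, -20, -20]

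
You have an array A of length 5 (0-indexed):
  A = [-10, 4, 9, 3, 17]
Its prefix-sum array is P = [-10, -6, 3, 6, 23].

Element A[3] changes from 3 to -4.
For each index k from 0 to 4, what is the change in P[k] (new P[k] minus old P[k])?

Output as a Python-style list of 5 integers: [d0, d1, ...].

Answer: [0, 0, 0, -7, -7]

Derivation:
Element change: A[3] 3 -> -4, delta = -7
For k < 3: P[k] unchanged, delta_P[k] = 0
For k >= 3: P[k] shifts by exactly -7
Delta array: [0, 0, 0, -7, -7]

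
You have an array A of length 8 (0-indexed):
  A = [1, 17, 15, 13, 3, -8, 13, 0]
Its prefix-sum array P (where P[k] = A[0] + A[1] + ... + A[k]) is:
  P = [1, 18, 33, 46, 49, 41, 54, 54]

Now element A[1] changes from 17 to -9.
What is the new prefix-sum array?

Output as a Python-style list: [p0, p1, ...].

Answer: [1, -8, 7, 20, 23, 15, 28, 28]

Derivation:
Change: A[1] 17 -> -9, delta = -26
P[k] for k < 1: unchanged (A[1] not included)
P[k] for k >= 1: shift by delta = -26
  P[0] = 1 + 0 = 1
  P[1] = 18 + -26 = -8
  P[2] = 33 + -26 = 7
  P[3] = 46 + -26 = 20
  P[4] = 49 + -26 = 23
  P[5] = 41 + -26 = 15
  P[6] = 54 + -26 = 28
  P[7] = 54 + -26 = 28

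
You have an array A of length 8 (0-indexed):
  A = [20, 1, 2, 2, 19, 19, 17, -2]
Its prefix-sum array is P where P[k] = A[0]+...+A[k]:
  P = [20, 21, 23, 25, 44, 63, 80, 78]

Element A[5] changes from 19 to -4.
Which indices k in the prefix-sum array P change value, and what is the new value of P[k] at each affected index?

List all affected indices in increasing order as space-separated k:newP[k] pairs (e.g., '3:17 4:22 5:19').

Answer: 5:40 6:57 7:55

Derivation:
P[k] = A[0] + ... + A[k]
P[k] includes A[5] iff k >= 5
Affected indices: 5, 6, ..., 7; delta = -23
  P[5]: 63 + -23 = 40
  P[6]: 80 + -23 = 57
  P[7]: 78 + -23 = 55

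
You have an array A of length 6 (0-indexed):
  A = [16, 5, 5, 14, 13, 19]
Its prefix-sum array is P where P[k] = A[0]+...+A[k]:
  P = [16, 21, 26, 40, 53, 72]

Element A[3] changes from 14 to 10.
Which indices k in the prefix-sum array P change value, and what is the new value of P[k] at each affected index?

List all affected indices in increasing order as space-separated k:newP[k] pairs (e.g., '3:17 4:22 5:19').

Answer: 3:36 4:49 5:68

Derivation:
P[k] = A[0] + ... + A[k]
P[k] includes A[3] iff k >= 3
Affected indices: 3, 4, ..., 5; delta = -4
  P[3]: 40 + -4 = 36
  P[4]: 53 + -4 = 49
  P[5]: 72 + -4 = 68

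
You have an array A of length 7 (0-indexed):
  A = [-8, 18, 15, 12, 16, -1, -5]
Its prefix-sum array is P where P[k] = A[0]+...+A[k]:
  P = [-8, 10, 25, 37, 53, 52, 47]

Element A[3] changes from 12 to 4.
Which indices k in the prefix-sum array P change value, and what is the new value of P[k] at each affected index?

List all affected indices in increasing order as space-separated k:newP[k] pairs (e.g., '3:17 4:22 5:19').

Answer: 3:29 4:45 5:44 6:39

Derivation:
P[k] = A[0] + ... + A[k]
P[k] includes A[3] iff k >= 3
Affected indices: 3, 4, ..., 6; delta = -8
  P[3]: 37 + -8 = 29
  P[4]: 53 + -8 = 45
  P[5]: 52 + -8 = 44
  P[6]: 47 + -8 = 39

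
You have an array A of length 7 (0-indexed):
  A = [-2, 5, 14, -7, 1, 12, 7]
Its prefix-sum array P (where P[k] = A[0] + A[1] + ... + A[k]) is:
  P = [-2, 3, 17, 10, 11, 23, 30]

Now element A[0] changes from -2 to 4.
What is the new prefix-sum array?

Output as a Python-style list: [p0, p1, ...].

Change: A[0] -2 -> 4, delta = 6
P[k] for k < 0: unchanged (A[0] not included)
P[k] for k >= 0: shift by delta = 6
  P[0] = -2 + 6 = 4
  P[1] = 3 + 6 = 9
  P[2] = 17 + 6 = 23
  P[3] = 10 + 6 = 16
  P[4] = 11 + 6 = 17
  P[5] = 23 + 6 = 29
  P[6] = 30 + 6 = 36

Answer: [4, 9, 23, 16, 17, 29, 36]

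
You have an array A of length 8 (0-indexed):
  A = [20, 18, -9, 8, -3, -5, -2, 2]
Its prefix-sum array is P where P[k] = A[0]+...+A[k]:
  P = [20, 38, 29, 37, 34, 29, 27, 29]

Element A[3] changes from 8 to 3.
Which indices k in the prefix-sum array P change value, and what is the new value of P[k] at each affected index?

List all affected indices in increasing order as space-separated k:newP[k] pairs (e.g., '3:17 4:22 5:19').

Answer: 3:32 4:29 5:24 6:22 7:24

Derivation:
P[k] = A[0] + ... + A[k]
P[k] includes A[3] iff k >= 3
Affected indices: 3, 4, ..., 7; delta = -5
  P[3]: 37 + -5 = 32
  P[4]: 34 + -5 = 29
  P[5]: 29 + -5 = 24
  P[6]: 27 + -5 = 22
  P[7]: 29 + -5 = 24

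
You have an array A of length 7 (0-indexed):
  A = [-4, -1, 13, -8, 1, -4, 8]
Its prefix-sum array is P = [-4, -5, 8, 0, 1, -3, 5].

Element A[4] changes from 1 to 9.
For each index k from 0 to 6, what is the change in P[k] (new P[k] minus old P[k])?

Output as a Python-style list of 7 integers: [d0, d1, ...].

Element change: A[4] 1 -> 9, delta = 8
For k < 4: P[k] unchanged, delta_P[k] = 0
For k >= 4: P[k] shifts by exactly 8
Delta array: [0, 0, 0, 0, 8, 8, 8]

Answer: [0, 0, 0, 0, 8, 8, 8]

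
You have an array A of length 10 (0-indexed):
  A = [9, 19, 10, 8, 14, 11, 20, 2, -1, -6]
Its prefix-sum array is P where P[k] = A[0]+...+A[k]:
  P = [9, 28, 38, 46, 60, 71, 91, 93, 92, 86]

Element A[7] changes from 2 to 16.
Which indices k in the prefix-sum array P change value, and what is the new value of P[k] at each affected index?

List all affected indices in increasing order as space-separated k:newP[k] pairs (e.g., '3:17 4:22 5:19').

Answer: 7:107 8:106 9:100

Derivation:
P[k] = A[0] + ... + A[k]
P[k] includes A[7] iff k >= 7
Affected indices: 7, 8, ..., 9; delta = 14
  P[7]: 93 + 14 = 107
  P[8]: 92 + 14 = 106
  P[9]: 86 + 14 = 100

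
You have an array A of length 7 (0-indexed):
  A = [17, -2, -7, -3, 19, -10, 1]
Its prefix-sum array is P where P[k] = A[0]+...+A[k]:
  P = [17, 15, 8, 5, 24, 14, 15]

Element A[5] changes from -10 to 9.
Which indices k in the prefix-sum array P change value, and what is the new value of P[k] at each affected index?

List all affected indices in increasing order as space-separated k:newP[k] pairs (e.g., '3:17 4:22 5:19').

P[k] = A[0] + ... + A[k]
P[k] includes A[5] iff k >= 5
Affected indices: 5, 6, ..., 6; delta = 19
  P[5]: 14 + 19 = 33
  P[6]: 15 + 19 = 34

Answer: 5:33 6:34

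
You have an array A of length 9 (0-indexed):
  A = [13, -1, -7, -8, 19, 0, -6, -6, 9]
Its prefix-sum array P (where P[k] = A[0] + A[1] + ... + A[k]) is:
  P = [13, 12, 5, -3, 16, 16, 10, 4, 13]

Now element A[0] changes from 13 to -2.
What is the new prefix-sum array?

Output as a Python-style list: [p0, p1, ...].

Change: A[0] 13 -> -2, delta = -15
P[k] for k < 0: unchanged (A[0] not included)
P[k] for k >= 0: shift by delta = -15
  P[0] = 13 + -15 = -2
  P[1] = 12 + -15 = -3
  P[2] = 5 + -15 = -10
  P[3] = -3 + -15 = -18
  P[4] = 16 + -15 = 1
  P[5] = 16 + -15 = 1
  P[6] = 10 + -15 = -5
  P[7] = 4 + -15 = -11
  P[8] = 13 + -15 = -2

Answer: [-2, -3, -10, -18, 1, 1, -5, -11, -2]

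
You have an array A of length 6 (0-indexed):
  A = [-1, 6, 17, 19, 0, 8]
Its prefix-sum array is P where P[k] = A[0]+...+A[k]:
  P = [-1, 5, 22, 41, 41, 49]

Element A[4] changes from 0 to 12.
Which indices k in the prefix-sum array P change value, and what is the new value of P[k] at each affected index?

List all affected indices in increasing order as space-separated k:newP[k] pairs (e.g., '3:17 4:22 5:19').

Answer: 4:53 5:61

Derivation:
P[k] = A[0] + ... + A[k]
P[k] includes A[4] iff k >= 4
Affected indices: 4, 5, ..., 5; delta = 12
  P[4]: 41 + 12 = 53
  P[5]: 49 + 12 = 61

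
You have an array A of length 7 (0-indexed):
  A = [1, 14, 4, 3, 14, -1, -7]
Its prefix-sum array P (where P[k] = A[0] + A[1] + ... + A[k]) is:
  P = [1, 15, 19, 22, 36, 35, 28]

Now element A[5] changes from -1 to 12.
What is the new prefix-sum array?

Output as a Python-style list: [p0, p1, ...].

Change: A[5] -1 -> 12, delta = 13
P[k] for k < 5: unchanged (A[5] not included)
P[k] for k >= 5: shift by delta = 13
  P[0] = 1 + 0 = 1
  P[1] = 15 + 0 = 15
  P[2] = 19 + 0 = 19
  P[3] = 22 + 0 = 22
  P[4] = 36 + 0 = 36
  P[5] = 35 + 13 = 48
  P[6] = 28 + 13 = 41

Answer: [1, 15, 19, 22, 36, 48, 41]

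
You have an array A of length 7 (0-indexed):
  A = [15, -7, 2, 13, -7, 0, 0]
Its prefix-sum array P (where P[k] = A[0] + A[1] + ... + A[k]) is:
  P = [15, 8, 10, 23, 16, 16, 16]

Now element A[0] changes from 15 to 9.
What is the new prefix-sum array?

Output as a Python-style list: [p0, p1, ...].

Answer: [9, 2, 4, 17, 10, 10, 10]

Derivation:
Change: A[0] 15 -> 9, delta = -6
P[k] for k < 0: unchanged (A[0] not included)
P[k] for k >= 0: shift by delta = -6
  P[0] = 15 + -6 = 9
  P[1] = 8 + -6 = 2
  P[2] = 10 + -6 = 4
  P[3] = 23 + -6 = 17
  P[4] = 16 + -6 = 10
  P[5] = 16 + -6 = 10
  P[6] = 16 + -6 = 10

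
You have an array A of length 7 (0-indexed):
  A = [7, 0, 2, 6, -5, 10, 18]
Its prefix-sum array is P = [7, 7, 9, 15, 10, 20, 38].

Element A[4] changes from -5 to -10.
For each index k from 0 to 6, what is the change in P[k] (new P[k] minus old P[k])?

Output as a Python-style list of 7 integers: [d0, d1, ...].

Answer: [0, 0, 0, 0, -5, -5, -5]

Derivation:
Element change: A[4] -5 -> -10, delta = -5
For k < 4: P[k] unchanged, delta_P[k] = 0
For k >= 4: P[k] shifts by exactly -5
Delta array: [0, 0, 0, 0, -5, -5, -5]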